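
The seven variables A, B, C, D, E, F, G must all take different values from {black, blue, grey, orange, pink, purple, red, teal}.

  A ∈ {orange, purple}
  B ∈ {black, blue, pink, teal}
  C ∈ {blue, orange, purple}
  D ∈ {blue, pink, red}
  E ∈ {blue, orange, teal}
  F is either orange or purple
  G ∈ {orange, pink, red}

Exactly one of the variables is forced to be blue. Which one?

The 7 variables draw from only 7 values {black, blue, orange, pink, purple, red, teal}, so each is used; only B can be black, hence B = black.
The 6 still-open variables together cover exactly {blue, orange, pink, purple, red, teal} — 6 values for 6 variables — and teal appears only in E's list, so E = teal.
A and F share exactly the 2 values {orange, purple}; by pigeonhole those values go to them, so strike orange, purple from C, G.
So blue goes to C.

C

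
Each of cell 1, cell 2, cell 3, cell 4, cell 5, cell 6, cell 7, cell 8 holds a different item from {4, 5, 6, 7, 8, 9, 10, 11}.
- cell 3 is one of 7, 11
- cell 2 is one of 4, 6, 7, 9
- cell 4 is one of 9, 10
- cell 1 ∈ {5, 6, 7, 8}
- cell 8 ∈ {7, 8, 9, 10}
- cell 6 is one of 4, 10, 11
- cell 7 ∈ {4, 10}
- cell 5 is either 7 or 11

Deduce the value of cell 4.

9

The 8 variables together cover exactly {4, 5, 6, 7, 8, 9, 10, 11} — 8 values for 8 variables — and 5 appears only in cell 1's list, so cell 1 = 5.
Among the 7 still-open variables, 6 fits only cell 2 (and all 7 values in {4, 6, 7, 8, 9, 10, 11} must be used), so cell 2 = 6.
Among the 6 still-open variables, 8 fits only cell 8 (and all 6 values in {4, 7, 8, 9, 10, 11} must be used), so cell 8 = 8.
The 5 still-open variables together cover exactly {4, 7, 9, 10, 11} — 5 values for 5 variables — and 9 appears only in cell 4's list, so cell 4 = 9.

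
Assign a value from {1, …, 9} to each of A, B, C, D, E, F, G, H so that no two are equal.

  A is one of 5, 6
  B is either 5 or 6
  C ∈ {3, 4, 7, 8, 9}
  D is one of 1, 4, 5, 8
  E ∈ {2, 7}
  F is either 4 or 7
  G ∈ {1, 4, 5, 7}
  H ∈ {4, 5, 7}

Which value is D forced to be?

8

The 2 variables A and B are confined to {5, 6}, which locks those values in; drop them from D, G, H.
The 2 variables F and H are confined to {4, 7}, which locks those values in; drop them from C, D, E, G.
E must be 2 (only option left).
G's domain is down to {1}, so G = 1. Strike 1 from D.
So D = 8.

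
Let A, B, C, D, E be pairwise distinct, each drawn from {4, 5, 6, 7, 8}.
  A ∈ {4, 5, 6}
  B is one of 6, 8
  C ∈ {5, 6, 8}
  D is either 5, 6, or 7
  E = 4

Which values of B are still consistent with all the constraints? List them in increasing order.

E has just one choice, so E = 4. Strike 4 from A.
Among the 4 still-open variables, 7 fits only D (and all 4 values in {5, 6, 7, 8} must be used), so D = 7.
No further eliminations apply; B can still be any of 6, 8.

6, 8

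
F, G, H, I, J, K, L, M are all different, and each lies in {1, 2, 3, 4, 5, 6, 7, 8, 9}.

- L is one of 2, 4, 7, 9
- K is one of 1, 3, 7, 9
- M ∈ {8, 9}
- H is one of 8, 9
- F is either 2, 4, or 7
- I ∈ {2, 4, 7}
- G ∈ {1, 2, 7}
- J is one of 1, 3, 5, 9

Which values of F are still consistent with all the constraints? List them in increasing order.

2, 4, 7

The 8 variables draw from only 8 values {1, 2, 3, 4, 5, 7, 8, 9}, so each is used; only J can be 5, hence J = 5.
The 7 still-open variables together cover exactly {1, 2, 3, 4, 7, 8, 9} — 7 values for 7 variables — and 3 appears only in K's list, so K = 3.
Among the 6 still-open variables, 1 fits only G (and all 6 values in {1, 2, 4, 7, 8, 9} must be used), so G = 1.
H and M between them cover only {8, 9} — a naked pair. Remove those values from L.
No further eliminations apply; F can still be any of 2, 4, 7.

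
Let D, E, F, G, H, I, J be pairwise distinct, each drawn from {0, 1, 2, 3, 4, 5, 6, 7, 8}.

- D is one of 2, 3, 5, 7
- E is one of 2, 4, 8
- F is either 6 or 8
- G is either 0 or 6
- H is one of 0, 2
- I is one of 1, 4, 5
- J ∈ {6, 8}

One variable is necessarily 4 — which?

E

The 2 variables F and J are confined to {6, 8}, which locks those values in; drop them from E, G.
G's domain is down to {0}, so G = 0. So H can't be 0.
H must be 2 (only option left). Remove 2 from D, E.
So 4 goes to E.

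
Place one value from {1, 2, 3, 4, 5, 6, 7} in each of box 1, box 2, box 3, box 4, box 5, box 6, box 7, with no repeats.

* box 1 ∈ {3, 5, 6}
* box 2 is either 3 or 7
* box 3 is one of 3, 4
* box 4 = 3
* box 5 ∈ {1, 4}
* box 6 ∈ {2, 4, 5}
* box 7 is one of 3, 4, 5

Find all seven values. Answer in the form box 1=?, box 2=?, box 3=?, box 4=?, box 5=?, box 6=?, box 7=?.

box 4 has just one choice, so box 4 = 3. Eliminate 3 elsewhere: box 1, box 2, box 3, box 7.
That leaves box 2 = 7.
box 3 has just one choice, so box 3 = 4. Strike 4 from box 5, box 6, box 7.
box 5's domain is down to {1}, so box 5 = 1.
box 7 has just one choice, so box 7 = 5. Remove 5 from box 1, box 6.
box 1 must be 6 (only option left).
box 6's domain is down to {2}, so box 6 = 2.

box 1=6, box 2=7, box 3=4, box 4=3, box 5=1, box 6=2, box 7=5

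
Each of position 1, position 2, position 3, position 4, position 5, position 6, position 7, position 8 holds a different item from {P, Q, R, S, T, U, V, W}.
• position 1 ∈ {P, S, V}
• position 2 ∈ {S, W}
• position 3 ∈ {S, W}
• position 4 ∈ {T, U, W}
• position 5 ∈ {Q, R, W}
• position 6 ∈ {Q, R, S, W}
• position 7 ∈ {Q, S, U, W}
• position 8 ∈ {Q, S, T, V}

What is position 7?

The 8 variables draw from only 8 values {P, Q, R, S, T, U, V, W}, so each is used; only position 1 can be P, hence position 1 = P.
The 7 still-open variables together cover exactly {Q, R, S, T, U, V, W} — 7 values for 7 variables — and V appears only in position 8's list, so position 8 = V.
The 6 still-open variables draw from only 6 values {Q, R, S, T, U, W}, so each is used; only position 4 can be T, hence position 4 = T.
The 5 still-open variables draw from only 5 values {Q, R, S, U, W}, so each is used; only position 7 can be U, hence position 7 = U.

U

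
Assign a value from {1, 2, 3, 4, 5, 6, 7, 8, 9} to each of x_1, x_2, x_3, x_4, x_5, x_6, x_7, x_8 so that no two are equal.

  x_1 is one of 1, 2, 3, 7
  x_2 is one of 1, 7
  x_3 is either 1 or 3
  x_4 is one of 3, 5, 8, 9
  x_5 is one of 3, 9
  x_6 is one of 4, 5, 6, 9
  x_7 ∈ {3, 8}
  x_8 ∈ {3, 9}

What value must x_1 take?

2

x_5 and x_8 share exactly the 2 values {3, 9}; by pigeonhole those values go to them, so strike 3, 9 from x_1, x_3, x_4, x_6, x_7.
x_3 must be 1 (only option left). Eliminate 1 elsewhere: x_1, x_2.
x_7 must be 8 (only option left). Strike 8 from x_4.
x_2's domain is down to {7}, so x_2 = 7. Eliminate 7 elsewhere: x_1.
So x_1 = 2.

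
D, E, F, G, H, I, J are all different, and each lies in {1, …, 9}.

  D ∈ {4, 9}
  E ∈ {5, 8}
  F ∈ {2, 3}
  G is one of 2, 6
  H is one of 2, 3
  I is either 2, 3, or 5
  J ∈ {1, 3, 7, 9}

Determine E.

F and H share exactly the 2 values {2, 3}; by pigeonhole those values go to them, so strike 2, 3 from G, I, J.
That leaves G = 6.
I has just one choice, so I = 5. Remove 5 from E.
So E = 8.

8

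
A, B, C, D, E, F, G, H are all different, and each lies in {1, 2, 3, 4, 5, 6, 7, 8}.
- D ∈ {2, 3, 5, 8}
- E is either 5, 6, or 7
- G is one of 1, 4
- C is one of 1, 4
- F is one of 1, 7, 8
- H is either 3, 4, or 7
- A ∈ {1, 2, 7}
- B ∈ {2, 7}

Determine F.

8

The 8 variables together cover exactly {1, 2, 3, 4, 5, 6, 7, 8} — 8 values for 8 variables — and 6 appears only in E's list, so E = 6.
The 7 still-open variables together cover exactly {1, 2, 3, 4, 5, 7, 8} — 7 values for 7 variables — and 5 appears only in D's list, so D = 5.
The 6 still-open variables draw from only 6 values {1, 2, 3, 4, 7, 8}, so each is used; only H can be 3, hence H = 3.
Among the 5 still-open variables, 8 fits only F (and all 5 values in {1, 2, 4, 7, 8} must be used), so F = 8.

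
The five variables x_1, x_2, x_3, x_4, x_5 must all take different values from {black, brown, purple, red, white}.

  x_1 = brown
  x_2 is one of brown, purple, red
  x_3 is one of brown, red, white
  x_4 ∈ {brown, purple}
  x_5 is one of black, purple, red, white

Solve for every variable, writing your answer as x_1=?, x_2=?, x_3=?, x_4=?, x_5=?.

x_1 has just one choice, so x_1 = brown. Strike brown from x_2, x_3, x_4.
x_4 must be purple (only option left). So x_2, x_5 can't be purple.
x_2 must be red (only option left). Eliminate red elsewhere: x_3, x_5.
That leaves x_3 = white. Eliminate white elsewhere: x_5.
x_5's domain is down to {black}, so x_5 = black.

x_1=brown, x_2=red, x_3=white, x_4=purple, x_5=black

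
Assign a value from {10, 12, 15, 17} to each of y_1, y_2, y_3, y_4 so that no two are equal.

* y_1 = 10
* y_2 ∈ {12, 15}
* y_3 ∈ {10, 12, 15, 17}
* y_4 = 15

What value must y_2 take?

y_1's domain is down to {10}, so y_1 = 10. So y_3 can't be 10.
That leaves y_4 = 15. So y_2, y_3 can't be 15.
So y_2 = 12.

12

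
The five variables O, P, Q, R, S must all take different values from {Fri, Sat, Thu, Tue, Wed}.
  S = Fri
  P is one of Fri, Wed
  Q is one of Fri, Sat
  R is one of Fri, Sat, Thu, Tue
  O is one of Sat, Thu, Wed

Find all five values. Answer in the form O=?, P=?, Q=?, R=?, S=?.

O=Thu, P=Wed, Q=Sat, R=Tue, S=Fri

S's domain is down to {Fri}, so S = Fri. Strike Fri from P, Q, R.
P has just one choice, so P = Wed. Eliminate Wed elsewhere: O.
Q's domain is down to {Sat}, so Q = Sat. Eliminate Sat elsewhere: O, R.
O must be Thu (only option left). Remove Thu from R.
R's domain is down to {Tue}, so R = Tue.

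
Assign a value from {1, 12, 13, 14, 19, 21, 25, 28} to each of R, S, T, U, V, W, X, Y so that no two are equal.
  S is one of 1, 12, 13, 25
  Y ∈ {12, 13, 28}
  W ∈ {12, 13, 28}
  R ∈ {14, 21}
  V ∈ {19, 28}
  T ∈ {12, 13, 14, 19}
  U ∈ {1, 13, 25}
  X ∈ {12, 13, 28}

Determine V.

The 8 variables together cover exactly {1, 12, 13, 14, 19, 21, 25, 28} — 8 values for 8 variables — and 21 appears only in R's list, so R = 21.
Among the 7 still-open variables, 14 fits only T (and all 7 values in {1, 12, 13, 14, 19, 25, 28} must be used), so T = 14.
Among the 6 still-open variables, 19 fits only V (and all 6 values in {1, 12, 13, 19, 25, 28} must be used), so V = 19.

19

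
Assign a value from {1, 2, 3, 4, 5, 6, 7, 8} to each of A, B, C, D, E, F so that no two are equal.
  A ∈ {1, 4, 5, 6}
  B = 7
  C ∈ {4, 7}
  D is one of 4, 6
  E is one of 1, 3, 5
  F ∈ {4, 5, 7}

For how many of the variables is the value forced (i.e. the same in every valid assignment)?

6

B must be 7 (only option left). Strike 7 from C, F.
C must be 4 (only option left). So A, D, F can't be 4.
D has just one choice, so D = 6. Remove 6 from A.
F has just one choice, so F = 5. Eliminate 5 elsewhere: A, E.
A must be 1 (only option left). So E can't be 1.
That leaves E = 3.
Every variable is fixed: A=1, B=7, C=4, D=6, E=3, F=5. That makes 6.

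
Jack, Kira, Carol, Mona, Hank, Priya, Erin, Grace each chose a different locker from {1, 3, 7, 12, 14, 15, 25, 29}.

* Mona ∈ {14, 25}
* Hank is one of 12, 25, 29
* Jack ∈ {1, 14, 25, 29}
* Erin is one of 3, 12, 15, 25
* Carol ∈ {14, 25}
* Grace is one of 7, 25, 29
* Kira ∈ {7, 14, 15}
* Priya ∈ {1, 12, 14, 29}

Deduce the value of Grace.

7

The 8 variables draw from only 8 values {1, 3, 7, 12, 14, 15, 25, 29}, so each is used; only Erin can be 3, hence Erin = 3.
The 7 still-open variables together cover exactly {1, 7, 12, 14, 15, 25, 29} — 7 values for 7 variables — and 15 appears only in Kira's list, so Kira = 15.
The 6 still-open variables draw from only 6 values {1, 7, 12, 14, 25, 29}, so each is used; only Grace can be 7, hence Grace = 7.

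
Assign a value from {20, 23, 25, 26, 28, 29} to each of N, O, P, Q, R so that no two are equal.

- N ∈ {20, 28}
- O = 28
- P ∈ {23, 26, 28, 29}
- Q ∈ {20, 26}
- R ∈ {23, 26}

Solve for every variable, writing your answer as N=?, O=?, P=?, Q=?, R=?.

N=20, O=28, P=29, Q=26, R=23

O's domain is down to {28}, so O = 28. Eliminate 28 elsewhere: N, P.
That leaves N = 20. So Q can't be 20.
That leaves Q = 26. So P, R can't be 26.
That leaves R = 23. Remove 23 from P.
P's domain is down to {29}, so P = 29.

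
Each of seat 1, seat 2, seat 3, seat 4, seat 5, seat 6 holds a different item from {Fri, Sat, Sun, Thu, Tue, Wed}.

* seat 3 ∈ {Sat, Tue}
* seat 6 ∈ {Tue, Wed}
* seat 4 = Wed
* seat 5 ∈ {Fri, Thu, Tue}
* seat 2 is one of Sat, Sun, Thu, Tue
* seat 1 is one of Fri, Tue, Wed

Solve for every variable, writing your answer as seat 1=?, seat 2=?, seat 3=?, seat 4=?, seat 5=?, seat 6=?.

seat 1=Fri, seat 2=Sun, seat 3=Sat, seat 4=Wed, seat 5=Thu, seat 6=Tue

seat 4 must be Wed (only option left). Eliminate Wed elsewhere: seat 1, seat 6.
seat 6's domain is down to {Tue}, so seat 6 = Tue. Eliminate Tue elsewhere: seat 1, seat 2, seat 3, seat 5.
seat 1's domain is down to {Fri}, so seat 1 = Fri. Remove Fri from seat 5.
seat 3's domain is down to {Sat}, so seat 3 = Sat. Eliminate Sat elsewhere: seat 2.
seat 5 has just one choice, so seat 5 = Thu. Eliminate Thu elsewhere: seat 2.
That leaves seat 2 = Sun.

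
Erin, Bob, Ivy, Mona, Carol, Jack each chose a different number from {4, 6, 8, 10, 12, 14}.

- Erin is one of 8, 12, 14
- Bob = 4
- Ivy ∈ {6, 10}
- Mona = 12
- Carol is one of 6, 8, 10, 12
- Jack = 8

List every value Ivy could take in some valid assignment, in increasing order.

Bob's domain is down to {4}, so Bob = 4.
Mona's domain is down to {12}, so Mona = 12. Eliminate 12 elsewhere: Erin, Carol.
Jack has just one choice, so Jack = 8. Eliminate 8 elsewhere: Erin, Carol.
Erin has just one choice, so Erin = 14.
No further eliminations apply; Ivy can still be any of 6, 10.

6, 10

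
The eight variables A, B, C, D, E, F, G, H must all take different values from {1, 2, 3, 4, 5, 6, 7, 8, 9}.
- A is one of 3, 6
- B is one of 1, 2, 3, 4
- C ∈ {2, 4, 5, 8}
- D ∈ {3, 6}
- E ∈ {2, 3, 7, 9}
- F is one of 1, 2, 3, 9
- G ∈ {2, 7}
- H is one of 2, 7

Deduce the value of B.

4

A and D share exactly the 2 values {3, 6}; by pigeonhole those values go to them, so strike 3, 6 from B, E, F.
G and H between them cover only {2, 7} — a naked pair. Remove those values from B, C, E, F.
That leaves E = 9. Strike 9 from F.
That leaves F = 1. Remove 1 from B.
So B = 4.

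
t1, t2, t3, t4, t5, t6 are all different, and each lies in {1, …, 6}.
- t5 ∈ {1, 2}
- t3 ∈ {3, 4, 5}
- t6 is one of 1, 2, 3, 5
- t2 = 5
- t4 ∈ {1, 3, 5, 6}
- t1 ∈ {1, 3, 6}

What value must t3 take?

t2 must be 5 (only option left). Strike 5 from t3, t4, t6.
Among the 5 still-open variables, 4 fits only t3 (and all 5 values in {1, 2, 3, 4, 6} must be used), so t3 = 4.

4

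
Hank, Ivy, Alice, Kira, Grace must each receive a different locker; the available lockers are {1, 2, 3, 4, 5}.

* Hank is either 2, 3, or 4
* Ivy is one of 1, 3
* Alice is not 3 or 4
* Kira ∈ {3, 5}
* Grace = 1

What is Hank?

Grace's domain is down to {1}, so Grace = 1. Strike 1 from Ivy, Alice.
That leaves Ivy = 3. Remove 3 from Hank, Kira.
Kira's domain is down to {5}, so Kira = 5. Remove 5 from Alice.
Alice must be 2 (only option left). So Hank can't be 2.
So Hank = 4.

4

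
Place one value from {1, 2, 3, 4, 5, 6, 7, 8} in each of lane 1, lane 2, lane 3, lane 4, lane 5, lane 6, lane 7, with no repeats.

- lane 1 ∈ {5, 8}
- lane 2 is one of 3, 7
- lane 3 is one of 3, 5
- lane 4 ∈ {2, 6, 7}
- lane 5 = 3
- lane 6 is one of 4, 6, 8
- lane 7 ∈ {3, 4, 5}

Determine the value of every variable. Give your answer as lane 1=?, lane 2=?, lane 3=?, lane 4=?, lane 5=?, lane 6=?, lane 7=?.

lane 5's domain is down to {3}, so lane 5 = 3. Strike 3 from lane 2, lane 3, lane 7.
lane 2 must be 7 (only option left). So lane 4 can't be 7.
lane 3's domain is down to {5}, so lane 3 = 5. So lane 1, lane 7 can't be 5.
lane 7 has just one choice, so lane 7 = 4. Strike 4 from lane 6.
lane 1 has just one choice, so lane 1 = 8. So lane 6 can't be 8.
lane 6 has just one choice, so lane 6 = 6. Remove 6 from lane 4.
lane 4 has just one choice, so lane 4 = 2.

lane 1=8, lane 2=7, lane 3=5, lane 4=2, lane 5=3, lane 6=6, lane 7=4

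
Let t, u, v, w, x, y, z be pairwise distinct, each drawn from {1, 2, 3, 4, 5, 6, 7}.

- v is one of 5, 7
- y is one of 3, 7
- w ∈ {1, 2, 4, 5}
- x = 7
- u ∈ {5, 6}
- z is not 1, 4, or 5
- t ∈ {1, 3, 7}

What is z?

x's domain is down to {7}, so x = 7. Eliminate 7 elsewhere: t, v, y, z.
That leaves y = 3. Remove 3 from t, z.
t has just one choice, so t = 1. Eliminate 1 elsewhere: w.
v has just one choice, so v = 5. Strike 5 from u, w.
u must be 6 (only option left). So z can't be 6.
So z = 2.

2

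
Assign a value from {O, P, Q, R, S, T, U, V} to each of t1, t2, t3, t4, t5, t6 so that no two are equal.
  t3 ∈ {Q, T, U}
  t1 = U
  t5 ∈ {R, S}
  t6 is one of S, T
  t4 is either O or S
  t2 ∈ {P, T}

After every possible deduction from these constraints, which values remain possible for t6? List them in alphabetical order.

S, T

t1 has just one choice, so t1 = U. Remove U from t3.
No further eliminations apply; t6 can still be any of S, T.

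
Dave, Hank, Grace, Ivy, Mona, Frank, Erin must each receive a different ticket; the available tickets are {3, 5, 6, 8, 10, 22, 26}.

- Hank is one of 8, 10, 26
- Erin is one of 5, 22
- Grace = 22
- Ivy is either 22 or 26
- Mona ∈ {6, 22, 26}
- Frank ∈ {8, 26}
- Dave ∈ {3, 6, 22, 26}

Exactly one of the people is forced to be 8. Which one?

Grace has just one choice, so Grace = 22. Strike 22 from Dave, Ivy, Mona, Erin.
Ivy's domain is down to {26}, so Ivy = 26. Remove 26 from Dave, Hank, Mona, Frank.
So 8 goes to Frank.

Frank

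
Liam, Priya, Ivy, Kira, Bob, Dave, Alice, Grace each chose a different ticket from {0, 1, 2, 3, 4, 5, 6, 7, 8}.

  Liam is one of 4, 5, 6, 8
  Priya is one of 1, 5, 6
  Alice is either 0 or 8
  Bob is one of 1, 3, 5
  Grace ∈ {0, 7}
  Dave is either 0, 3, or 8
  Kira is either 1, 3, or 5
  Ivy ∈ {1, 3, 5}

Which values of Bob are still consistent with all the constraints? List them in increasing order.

1, 3, 5

The 8 variables together cover exactly {0, 1, 3, 4, 5, 6, 7, 8} — 8 values for 8 variables — and 4 appears only in Liam's list, so Liam = 4.
The 7 still-open variables together cover exactly {0, 1, 3, 5, 6, 7, 8} — 7 values for 7 variables — and 6 appears only in Priya's list, so Priya = 6.
The 6 still-open variables together cover exactly {0, 1, 3, 5, 7, 8} — 6 values for 6 variables — and 7 appears only in Grace's list, so Grace = 7.
Ivy, Kira, Bob share exactly the 3 values {1, 3, 5}; by pigeonhole those values go to them, so strike 1, 3, 5 from Dave.
No further eliminations apply; Bob can still be any of 1, 3, 5.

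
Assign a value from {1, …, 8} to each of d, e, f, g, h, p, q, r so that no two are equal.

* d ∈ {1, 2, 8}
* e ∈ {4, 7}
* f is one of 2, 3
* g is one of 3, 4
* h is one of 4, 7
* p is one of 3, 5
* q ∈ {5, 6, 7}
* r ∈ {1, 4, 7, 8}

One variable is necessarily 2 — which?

Among the 8 variables, 6 fits only q (and all 8 values in {1, 2, 3, 4, 5, 6, 7, 8} must be used), so q = 6.
Among the 7 still-open variables, 5 fits only p (and all 7 values in {1, 2, 3, 4, 5, 7, 8} must be used), so p = 5.
e and h between them cover only {4, 7} — a naked pair. Remove those values from g, r.
That leaves g = 3. So f can't be 3.
So 2 goes to f.

f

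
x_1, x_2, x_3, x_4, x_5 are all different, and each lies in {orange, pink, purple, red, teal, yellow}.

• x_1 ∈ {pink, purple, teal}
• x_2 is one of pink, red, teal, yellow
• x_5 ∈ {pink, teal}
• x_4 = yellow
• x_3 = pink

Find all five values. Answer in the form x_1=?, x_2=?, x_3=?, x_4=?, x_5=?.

x_3 must be pink (only option left). Strike pink from x_1, x_2, x_5.
x_4 has just one choice, so x_4 = yellow. Eliminate yellow elsewhere: x_2.
x_5 has just one choice, so x_5 = teal. Remove teal from x_1, x_2.
x_1's domain is down to {purple}, so x_1 = purple.
x_2 must be red (only option left).

x_1=purple, x_2=red, x_3=pink, x_4=yellow, x_5=teal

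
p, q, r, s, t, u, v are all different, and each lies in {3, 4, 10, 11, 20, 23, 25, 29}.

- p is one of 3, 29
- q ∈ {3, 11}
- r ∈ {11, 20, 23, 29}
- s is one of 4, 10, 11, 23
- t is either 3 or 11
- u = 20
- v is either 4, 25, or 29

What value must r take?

23

u has just one choice, so u = 20. Eliminate 20 elsewhere: r.
The 2 variables q and t are confined to {3, 11}, which locks those values in; drop them from p, r, s.
That leaves p = 29. Eliminate 29 elsewhere: r, v.
So r = 23.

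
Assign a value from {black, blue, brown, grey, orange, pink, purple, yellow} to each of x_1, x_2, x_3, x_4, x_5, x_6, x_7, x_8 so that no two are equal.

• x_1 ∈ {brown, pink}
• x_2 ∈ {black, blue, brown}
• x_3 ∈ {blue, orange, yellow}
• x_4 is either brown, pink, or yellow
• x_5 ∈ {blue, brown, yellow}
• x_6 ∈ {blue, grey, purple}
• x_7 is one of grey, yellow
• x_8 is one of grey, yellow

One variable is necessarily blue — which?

x_5

The 8 variables together cover exactly {black, blue, brown, grey, orange, pink, purple, yellow} — 8 values for 8 variables — and black appears only in x_2's list, so x_2 = black.
The 7 still-open variables together cover exactly {blue, brown, grey, orange, pink, purple, yellow} — 7 values for 7 variables — and orange appears only in x_3's list, so x_3 = orange.
Among the 6 still-open variables, purple fits only x_6 (and all 6 values in {blue, brown, grey, pink, purple, yellow} must be used), so x_6 = purple.
Among the 5 still-open variables, blue fits only x_5 (and all 5 values in {blue, brown, grey, pink, yellow} must be used), so x_5 = blue.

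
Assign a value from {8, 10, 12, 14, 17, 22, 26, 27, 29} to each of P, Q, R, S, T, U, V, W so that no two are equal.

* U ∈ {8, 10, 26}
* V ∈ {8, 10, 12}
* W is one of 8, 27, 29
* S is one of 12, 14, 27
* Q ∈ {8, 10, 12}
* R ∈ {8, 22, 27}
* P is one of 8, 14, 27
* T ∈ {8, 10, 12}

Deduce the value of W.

29

The 8 variables together cover exactly {8, 10, 12, 14, 22, 26, 27, 29} — 8 values for 8 variables — and 22 appears only in R's list, so R = 22.
The 7 still-open variables draw from only 7 values {8, 10, 12, 14, 26, 27, 29}, so each is used; only U can be 26, hence U = 26.
The 6 still-open variables draw from only 6 values {8, 10, 12, 14, 27, 29}, so each is used; only W can be 29, hence W = 29.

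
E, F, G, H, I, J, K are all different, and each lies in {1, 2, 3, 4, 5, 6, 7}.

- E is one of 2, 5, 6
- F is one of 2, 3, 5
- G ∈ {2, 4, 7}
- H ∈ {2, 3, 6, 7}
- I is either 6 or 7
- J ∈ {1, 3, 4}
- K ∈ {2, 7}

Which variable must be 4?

The 7 variables draw from only 7 values {1, 2, 3, 4, 5, 6, 7}, so each is used; only J can be 1, hence J = 1.
Among the 6 still-open variables, 4 fits only G (and all 6 values in {2, 3, 4, 5, 6, 7} must be used), so G = 4.

G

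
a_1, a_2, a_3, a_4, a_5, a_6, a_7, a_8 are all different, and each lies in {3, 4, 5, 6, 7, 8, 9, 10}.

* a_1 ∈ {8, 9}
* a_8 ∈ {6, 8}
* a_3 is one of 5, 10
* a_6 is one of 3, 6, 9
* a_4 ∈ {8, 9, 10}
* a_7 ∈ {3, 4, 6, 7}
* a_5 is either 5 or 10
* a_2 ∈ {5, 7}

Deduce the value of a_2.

7

The 8 variables draw from only 8 values {3, 4, 5, 6, 7, 8, 9, 10}, so each is used; only a_7 can be 4, hence a_7 = 4.
Among the 7 still-open variables, 3 fits only a_6 (and all 7 values in {3, 5, 6, 7, 8, 9, 10} must be used), so a_6 = 3.
The 6 still-open variables draw from only 6 values {5, 6, 7, 8, 9, 10}, so each is used; only a_8 can be 6, hence a_8 = 6.
The 5 still-open variables together cover exactly {5, 7, 8, 9, 10} — 5 values for 5 variables — and 7 appears only in a_2's list, so a_2 = 7.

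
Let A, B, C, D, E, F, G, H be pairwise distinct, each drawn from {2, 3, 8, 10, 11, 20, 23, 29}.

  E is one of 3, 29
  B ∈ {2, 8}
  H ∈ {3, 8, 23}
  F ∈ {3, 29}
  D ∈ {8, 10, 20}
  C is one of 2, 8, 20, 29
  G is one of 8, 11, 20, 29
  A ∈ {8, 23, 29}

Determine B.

2

Among the 8 variables, 10 fits only D (and all 8 values in {2, 3, 8, 10, 11, 20, 23, 29} must be used), so D = 10.
Among the 7 still-open variables, 11 fits only G (and all 7 values in {2, 3, 8, 11, 20, 23, 29} must be used), so G = 11.
Among the 6 still-open variables, 20 fits only C (and all 6 values in {2, 3, 8, 20, 23, 29} must be used), so C = 20.
The 5 still-open variables draw from only 5 values {2, 3, 8, 23, 29}, so each is used; only B can be 2, hence B = 2.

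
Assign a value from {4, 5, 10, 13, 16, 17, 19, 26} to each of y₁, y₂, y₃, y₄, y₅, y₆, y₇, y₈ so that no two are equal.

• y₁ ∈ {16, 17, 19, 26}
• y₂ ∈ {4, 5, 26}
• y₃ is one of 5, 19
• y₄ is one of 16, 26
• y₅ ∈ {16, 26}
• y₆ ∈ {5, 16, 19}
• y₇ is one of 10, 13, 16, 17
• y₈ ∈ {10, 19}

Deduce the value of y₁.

The 8 variables draw from only 8 values {4, 5, 10, 13, 16, 17, 19, 26}, so each is used; only y₂ can be 4, hence y₂ = 4.
The 7 still-open variables together cover exactly {5, 10, 13, 16, 17, 19, 26} — 7 values for 7 variables — and 13 appears only in y₇'s list, so y₇ = 13.
The 6 still-open variables together cover exactly {5, 10, 16, 17, 19, 26} — 6 values for 6 variables — and 10 appears only in y₈'s list, so y₈ = 10.
The 5 still-open variables draw from only 5 values {5, 16, 17, 19, 26}, so each is used; only y₁ can be 17, hence y₁ = 17.

17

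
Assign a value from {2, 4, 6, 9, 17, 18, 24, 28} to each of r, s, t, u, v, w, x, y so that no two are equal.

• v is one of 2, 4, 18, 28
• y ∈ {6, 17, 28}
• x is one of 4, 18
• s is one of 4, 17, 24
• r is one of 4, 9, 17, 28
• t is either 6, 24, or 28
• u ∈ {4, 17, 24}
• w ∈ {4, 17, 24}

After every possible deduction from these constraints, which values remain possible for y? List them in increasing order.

6, 28

The 8 variables together cover exactly {2, 4, 6, 9, 17, 18, 24, 28} — 8 values for 8 variables — and 2 appears only in v's list, so v = 2.
The 7 still-open variables draw from only 7 values {4, 6, 9, 17, 18, 24, 28}, so each is used; only r can be 9, hence r = 9.
The 6 still-open variables draw from only 6 values {4, 6, 17, 18, 24, 28}, so each is used; only x can be 18, hence x = 18.
s, u, w share exactly the 3 values {4, 17, 24}; by pigeonhole those values go to them, so strike 4, 17, 24 from t, y.
No further eliminations apply; y can still be any of 6, 28.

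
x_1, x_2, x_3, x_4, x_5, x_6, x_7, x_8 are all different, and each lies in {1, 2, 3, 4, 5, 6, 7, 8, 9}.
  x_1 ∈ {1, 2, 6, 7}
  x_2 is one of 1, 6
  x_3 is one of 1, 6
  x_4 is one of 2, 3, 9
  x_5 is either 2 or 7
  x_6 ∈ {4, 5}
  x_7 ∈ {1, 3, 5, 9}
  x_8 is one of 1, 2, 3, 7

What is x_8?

Among the 8 variables, 4 fits only x_6 (and all 8 values in {1, 2, 3, 4, 5, 6, 7, 9} must be used), so x_6 = 4.
The 7 still-open variables draw from only 7 values {1, 2, 3, 5, 6, 7, 9}, so each is used; only x_7 can be 5, hence x_7 = 5.
Among the 6 still-open variables, 9 fits only x_4 (and all 6 values in {1, 2, 3, 6, 7, 9} must be used), so x_4 = 9.
Among the 5 still-open variables, 3 fits only x_8 (and all 5 values in {1, 2, 3, 6, 7} must be used), so x_8 = 3.

3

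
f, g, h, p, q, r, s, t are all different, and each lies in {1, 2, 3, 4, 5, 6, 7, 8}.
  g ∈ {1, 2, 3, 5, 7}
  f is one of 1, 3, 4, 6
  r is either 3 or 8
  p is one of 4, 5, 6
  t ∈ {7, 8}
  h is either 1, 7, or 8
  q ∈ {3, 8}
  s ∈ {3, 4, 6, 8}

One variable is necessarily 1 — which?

h

The 8 variables draw from only 8 values {1, 2, 3, 4, 5, 6, 7, 8}, so each is used; only g can be 2, hence g = 2.
The 7 still-open variables draw from only 7 values {1, 3, 4, 5, 6, 7, 8}, so each is used; only p can be 5, hence p = 5.
q and r between them cover only {3, 8} — a naked pair. Remove those values from f, h, s, t.
t has just one choice, so t = 7. Eliminate 7 elsewhere: h.
So 1 goes to h.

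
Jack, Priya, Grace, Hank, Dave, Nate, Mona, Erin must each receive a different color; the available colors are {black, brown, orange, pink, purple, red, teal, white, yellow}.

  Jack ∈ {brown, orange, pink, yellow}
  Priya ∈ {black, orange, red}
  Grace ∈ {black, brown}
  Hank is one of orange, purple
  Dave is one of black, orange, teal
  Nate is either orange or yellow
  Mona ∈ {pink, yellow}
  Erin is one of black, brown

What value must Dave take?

teal

The 8 variables draw from only 8 values {black, brown, orange, pink, purple, red, teal, yellow}, so each is used; only Hank can be purple, hence Hank = purple.
The 7 still-open variables draw from only 7 values {black, brown, orange, pink, red, teal, yellow}, so each is used; only Priya can be red, hence Priya = red.
The 6 still-open variables together cover exactly {black, brown, orange, pink, teal, yellow} — 6 values for 6 variables — and teal appears only in Dave's list, so Dave = teal.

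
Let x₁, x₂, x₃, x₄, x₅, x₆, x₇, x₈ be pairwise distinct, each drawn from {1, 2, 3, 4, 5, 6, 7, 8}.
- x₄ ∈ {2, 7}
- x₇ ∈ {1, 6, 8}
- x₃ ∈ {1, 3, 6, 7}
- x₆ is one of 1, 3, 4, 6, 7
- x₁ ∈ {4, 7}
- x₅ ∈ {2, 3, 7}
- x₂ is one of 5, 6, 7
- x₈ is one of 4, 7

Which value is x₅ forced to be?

3

Among the 8 variables, 5 fits only x₂ (and all 8 values in {1, 2, 3, 4, 5, 6, 7, 8} must be used), so x₂ = 5.
The 7 still-open variables together cover exactly {1, 2, 3, 4, 6, 7, 8} — 7 values for 7 variables — and 8 appears only in x₇'s list, so x₇ = 8.
x₁ and x₈ between them cover only {4, 7} — a naked pair. Remove those values from x₃, x₄, x₅, x₆.
x₄ has just one choice, so x₄ = 2. So x₅ can't be 2.
So x₅ = 3.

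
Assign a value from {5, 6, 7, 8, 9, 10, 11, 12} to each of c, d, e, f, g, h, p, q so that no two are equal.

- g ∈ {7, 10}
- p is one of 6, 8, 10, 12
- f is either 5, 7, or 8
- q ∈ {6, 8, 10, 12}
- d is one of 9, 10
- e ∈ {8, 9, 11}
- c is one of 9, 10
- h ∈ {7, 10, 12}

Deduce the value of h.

12

Among the 8 variables, 5 fits only f (and all 8 values in {5, 6, 7, 8, 9, 10, 11, 12} must be used), so f = 5.
The 7 still-open variables draw from only 7 values {6, 7, 8, 9, 10, 11, 12}, so each is used; only e can be 11, hence e = 11.
c and d between them cover only {9, 10} — a naked pair. Remove those values from g, h, p, q.
g's domain is down to {7}, so g = 7. Eliminate 7 elsewhere: h.
So h = 12.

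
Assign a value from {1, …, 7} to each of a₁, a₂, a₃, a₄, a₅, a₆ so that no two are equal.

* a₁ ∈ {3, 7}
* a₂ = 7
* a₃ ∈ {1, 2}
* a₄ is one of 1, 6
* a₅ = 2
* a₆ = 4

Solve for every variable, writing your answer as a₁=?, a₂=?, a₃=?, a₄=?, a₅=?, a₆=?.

a₂ must be 7 (only option left). So a₁ can't be 7.
a₅'s domain is down to {2}, so a₅ = 2. Strike 2 from a₃.
That leaves a₆ = 4.
That leaves a₁ = 3.
a₃ has just one choice, so a₃ = 1. Eliminate 1 elsewhere: a₄.
That leaves a₄ = 6.

a₁=3, a₂=7, a₃=1, a₄=6, a₅=2, a₆=4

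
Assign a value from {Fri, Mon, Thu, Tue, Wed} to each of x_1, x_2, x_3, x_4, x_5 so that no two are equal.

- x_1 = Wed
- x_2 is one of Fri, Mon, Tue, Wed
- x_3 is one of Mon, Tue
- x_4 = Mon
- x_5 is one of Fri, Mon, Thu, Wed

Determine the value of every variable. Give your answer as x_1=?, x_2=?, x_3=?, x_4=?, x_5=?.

x_1=Wed, x_2=Fri, x_3=Tue, x_4=Mon, x_5=Thu

x_1 must be Wed (only option left). Strike Wed from x_2, x_5.
x_4 must be Mon (only option left). Strike Mon from x_2, x_3, x_5.
That leaves x_3 = Tue. Eliminate Tue elsewhere: x_2.
x_2's domain is down to {Fri}, so x_2 = Fri. Eliminate Fri elsewhere: x_5.
x_5 has just one choice, so x_5 = Thu.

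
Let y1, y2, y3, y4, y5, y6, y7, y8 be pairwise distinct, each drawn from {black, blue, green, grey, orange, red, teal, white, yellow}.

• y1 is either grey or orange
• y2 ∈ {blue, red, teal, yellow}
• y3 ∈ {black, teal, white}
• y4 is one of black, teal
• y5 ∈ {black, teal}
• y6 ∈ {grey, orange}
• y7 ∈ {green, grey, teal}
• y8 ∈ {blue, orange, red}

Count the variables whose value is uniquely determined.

The 2 variables y1 and y6 are confined to {grey, orange}, which locks those values in; drop them from y7, y8.
y4 and y5 between them cover only {black, teal} — a naked pair. Remove those values from y2, y3, y7.
That leaves y3 = white.
That leaves y7 = green.
Determined: y3=white, y7=green. The other variables each still have more than one consistent value. That makes 2.

2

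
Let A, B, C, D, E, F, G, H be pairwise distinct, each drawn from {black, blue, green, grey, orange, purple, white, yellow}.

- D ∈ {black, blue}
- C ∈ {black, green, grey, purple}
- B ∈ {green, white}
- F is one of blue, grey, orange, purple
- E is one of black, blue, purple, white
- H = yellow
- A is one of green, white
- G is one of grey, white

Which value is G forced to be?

grey

H has just one choice, so H = yellow.
The 7 still-open variables together cover exactly {black, blue, green, grey, orange, purple, white} — 7 values for 7 variables — and orange appears only in F's list, so F = orange.
A and B between them cover only {green, white} — a naked pair. Remove those values from C, E, G.
So G = grey.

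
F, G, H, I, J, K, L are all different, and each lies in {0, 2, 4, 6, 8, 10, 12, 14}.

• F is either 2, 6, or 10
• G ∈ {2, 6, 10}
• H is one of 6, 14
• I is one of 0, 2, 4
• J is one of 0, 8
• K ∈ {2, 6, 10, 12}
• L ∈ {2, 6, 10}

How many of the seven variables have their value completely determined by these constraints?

2

F, G, L between them cover only {2, 6, 10} — a naked triple. Remove those values from H, I, K.
H's domain is down to {14}, so H = 14.
K must be 12 (only option left).
Determined: H=14, K=12. The other variables each still have more than one consistent value. That makes 2.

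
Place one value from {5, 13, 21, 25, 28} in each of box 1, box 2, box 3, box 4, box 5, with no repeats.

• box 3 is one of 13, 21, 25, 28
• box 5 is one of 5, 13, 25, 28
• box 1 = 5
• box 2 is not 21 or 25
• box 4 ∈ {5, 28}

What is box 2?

box 1 has just one choice, so box 1 = 5. Strike 5 from box 2, box 4, box 5.
box 4 must be 28 (only option left). Eliminate 28 elsewhere: box 2, box 3, box 5.
So box 2 = 13.

13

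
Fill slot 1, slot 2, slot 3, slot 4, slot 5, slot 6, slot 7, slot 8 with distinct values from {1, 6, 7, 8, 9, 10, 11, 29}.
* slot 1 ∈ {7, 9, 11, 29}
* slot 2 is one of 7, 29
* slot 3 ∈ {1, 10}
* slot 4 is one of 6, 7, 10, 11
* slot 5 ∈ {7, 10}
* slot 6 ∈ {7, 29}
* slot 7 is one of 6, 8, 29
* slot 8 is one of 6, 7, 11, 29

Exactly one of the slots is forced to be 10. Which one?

slot 5

The 8 variables draw from only 8 values {1, 6, 7, 8, 9, 10, 11, 29}, so each is used; only slot 3 can be 1, hence slot 3 = 1.
The 7 still-open variables draw from only 7 values {6, 7, 8, 9, 10, 11, 29}, so each is used; only slot 7 can be 8, hence slot 7 = 8.
The 6 still-open variables together cover exactly {6, 7, 9, 10, 11, 29} — 6 values for 6 variables — and 9 appears only in slot 1's list, so slot 1 = 9.
The 2 variables slot 2 and slot 6 are confined to {7, 29}, which locks those values in; drop them from slot 4, slot 5, slot 8.
So 10 goes to slot 5.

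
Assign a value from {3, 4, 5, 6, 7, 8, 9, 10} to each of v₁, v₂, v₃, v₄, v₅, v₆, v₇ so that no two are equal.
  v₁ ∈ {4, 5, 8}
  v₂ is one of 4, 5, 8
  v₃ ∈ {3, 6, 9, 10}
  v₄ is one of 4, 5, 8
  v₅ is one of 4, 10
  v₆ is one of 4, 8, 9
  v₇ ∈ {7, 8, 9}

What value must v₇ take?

7

v₁, v₂, v₄ share exactly the 3 values {4, 5, 8}; by pigeonhole those values go to them, so strike 4, 5, 8 from v₅, v₆, v₇.
v₅'s domain is down to {10}, so v₅ = 10. Remove 10 from v₃.
v₆'s domain is down to {9}, so v₆ = 9. Remove 9 from v₃, v₇.
So v₇ = 7.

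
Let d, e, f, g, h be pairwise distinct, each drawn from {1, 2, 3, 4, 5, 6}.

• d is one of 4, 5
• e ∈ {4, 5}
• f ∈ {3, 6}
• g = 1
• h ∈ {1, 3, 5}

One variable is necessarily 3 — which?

h

g must be 1 (only option left). Eliminate 1 elsewhere: h.
The 4 still-open variables draw from only 4 values {3, 4, 5, 6}, so each is used; only f can be 6, hence f = 6.
The 3 still-open variables together cover exactly {3, 4, 5} — 3 values for 3 variables — and 3 appears only in h's list, so h = 3.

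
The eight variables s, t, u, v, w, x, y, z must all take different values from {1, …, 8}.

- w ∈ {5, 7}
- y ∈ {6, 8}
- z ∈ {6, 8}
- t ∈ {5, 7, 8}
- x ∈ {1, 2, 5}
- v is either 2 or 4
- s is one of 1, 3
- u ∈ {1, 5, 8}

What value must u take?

1

Among the 8 variables, 3 fits only s (and all 8 values in {1, 2, 3, 4, 5, 6, 7, 8} must be used), so s = 3.
The 7 still-open variables draw from only 7 values {1, 2, 4, 5, 6, 7, 8}, so each is used; only v can be 4, hence v = 4.
The 6 still-open variables together cover exactly {1, 2, 5, 6, 7, 8} — 6 values for 6 variables — and 2 appears only in x's list, so x = 2.
The 5 still-open variables together cover exactly {1, 5, 6, 7, 8} — 5 values for 5 variables — and 1 appears only in u's list, so u = 1.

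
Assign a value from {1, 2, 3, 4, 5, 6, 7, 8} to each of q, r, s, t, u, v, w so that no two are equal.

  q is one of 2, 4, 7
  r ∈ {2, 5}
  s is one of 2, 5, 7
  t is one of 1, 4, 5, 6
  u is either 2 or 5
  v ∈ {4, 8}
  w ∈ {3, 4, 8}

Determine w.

3

The 2 variables r and u are confined to {2, 5}, which locks those values in; drop them from q, s, t.
That leaves s = 7. Remove 7 from q.
That leaves q = 4. Eliminate 4 elsewhere: t, v, w.
v's domain is down to {8}, so v = 8. Eliminate 8 elsewhere: w.
So w = 3.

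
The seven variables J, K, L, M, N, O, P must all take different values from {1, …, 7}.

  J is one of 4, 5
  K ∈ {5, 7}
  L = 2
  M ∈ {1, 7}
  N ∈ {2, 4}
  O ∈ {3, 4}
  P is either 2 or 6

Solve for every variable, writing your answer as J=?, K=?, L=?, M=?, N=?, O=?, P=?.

L must be 2 (only option left). Eliminate 2 elsewhere: N, P.
N must be 4 (only option left). So J, O can't be 4.
O has just one choice, so O = 3.
P must be 6 (only option left).
That leaves J = 5. Strike 5 from K.
K has just one choice, so K = 7. Eliminate 7 elsewhere: M.
M's domain is down to {1}, so M = 1.

J=5, K=7, L=2, M=1, N=4, O=3, P=6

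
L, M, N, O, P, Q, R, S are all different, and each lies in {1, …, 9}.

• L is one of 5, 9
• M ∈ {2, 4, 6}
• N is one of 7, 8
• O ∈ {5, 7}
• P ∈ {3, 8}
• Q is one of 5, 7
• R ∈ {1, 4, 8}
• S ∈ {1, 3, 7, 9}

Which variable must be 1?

O and Q between them cover only {5, 7} — a naked pair. Remove those values from L, N, S.
L has just one choice, so L = 9. Eliminate 9 elsewhere: S.
N has just one choice, so N = 8. Eliminate 8 elsewhere: P, R.
P must be 3 (only option left). Remove 3 from S.
So 1 goes to S.

S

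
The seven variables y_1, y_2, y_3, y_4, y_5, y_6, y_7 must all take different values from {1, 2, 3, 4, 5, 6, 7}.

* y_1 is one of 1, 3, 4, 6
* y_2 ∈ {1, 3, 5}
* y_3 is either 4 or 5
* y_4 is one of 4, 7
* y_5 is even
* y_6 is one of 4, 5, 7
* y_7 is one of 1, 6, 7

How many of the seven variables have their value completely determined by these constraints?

The 7 variables draw from only 7 values {1, 2, 3, 4, 5, 6, 7}, so each is used; only y_5 can be 2, hence y_5 = 2.
The 3 variables y_3, y_4, y_6 are confined to {4, 5, 7}, which locks those values in; drop them from y_1, y_2, y_7.
Determined: y_5=2. The other variables each still have more than one consistent value. That makes 1.

1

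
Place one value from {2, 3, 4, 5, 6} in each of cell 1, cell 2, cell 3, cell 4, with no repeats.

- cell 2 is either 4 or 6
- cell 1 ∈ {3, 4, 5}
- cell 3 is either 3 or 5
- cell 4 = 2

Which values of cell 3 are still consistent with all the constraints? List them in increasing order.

cell 4's domain is down to {2}, so cell 4 = 2.
No further eliminations apply; cell 3 can still be any of 3, 5.

3, 5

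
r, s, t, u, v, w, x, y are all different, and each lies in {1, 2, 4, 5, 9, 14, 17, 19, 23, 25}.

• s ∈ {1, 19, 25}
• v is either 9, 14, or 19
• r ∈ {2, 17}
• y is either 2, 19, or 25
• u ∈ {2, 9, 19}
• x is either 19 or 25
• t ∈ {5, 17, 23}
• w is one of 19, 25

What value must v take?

14

w and x between them cover only {19, 25} — a naked pair. Remove those values from s, u, v, y.
That leaves s = 1.
y must be 2 (only option left). Remove 2 from r, u.
r must be 17 (only option left). Remove 17 from t.
u has just one choice, so u = 9. Remove 9 from v.
So v = 14.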